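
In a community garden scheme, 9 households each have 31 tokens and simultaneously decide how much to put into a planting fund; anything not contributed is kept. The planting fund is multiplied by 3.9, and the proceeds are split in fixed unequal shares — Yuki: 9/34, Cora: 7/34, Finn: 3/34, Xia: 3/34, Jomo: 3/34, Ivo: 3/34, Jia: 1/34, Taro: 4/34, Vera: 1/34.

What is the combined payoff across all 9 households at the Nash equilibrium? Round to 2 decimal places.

A player with share s gets back 3.9·s per unit contributed, so full contribution is dominant for anyone with s > 1/3.9 = 0.2564 and zero contribution is dominant for anyone below.
Only Yuki (9/34) clears that bar, contributing 31; the remaining 8 contribute 0. Total contributed: 31.
The planting fund pays out 3.9 × 31 = 120.90 in total (split across the unequal shares, but the aggregate is all that matters for the group sum).
The 8 free-riders keep 31 each, adding 248. Group total = 248 + 120.90 = 368.90.

368.90 tokens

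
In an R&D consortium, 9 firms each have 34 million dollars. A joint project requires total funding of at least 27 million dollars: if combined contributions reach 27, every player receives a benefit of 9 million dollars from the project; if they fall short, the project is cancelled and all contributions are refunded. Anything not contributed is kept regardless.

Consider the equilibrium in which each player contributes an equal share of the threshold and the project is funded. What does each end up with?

40 million dollars

Equal share of the threshold: 27/9 = 3.
At this profile no one gains by cutting their contribution: any cut drops the total below 27, the project is cancelled, contributions are refunded, and the deviator ends with 34, which is less than 34 − 3 + 9 = 40. Contributing more than 3 just wastes the excess. So contributing exactly 3 is a best response.
Each player's payoff: 34 − 3 + 9 = 40.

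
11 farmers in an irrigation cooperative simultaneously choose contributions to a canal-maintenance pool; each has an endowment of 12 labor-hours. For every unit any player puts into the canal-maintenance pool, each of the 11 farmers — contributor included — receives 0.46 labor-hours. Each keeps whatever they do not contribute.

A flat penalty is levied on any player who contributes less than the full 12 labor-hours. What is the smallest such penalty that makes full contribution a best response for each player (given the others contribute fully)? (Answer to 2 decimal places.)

6.48 labor-hours

Given the others contribute fully, the best deviation is to contribute 0 (any partial contribution still incurs the fine and gives up units whose private return 0.46 is below 1).
Deviating from 12 to 0 saves 12 labor-hours but forfeits the deviator's share of the drop in the canal-maintenance pool: 0.46 × 12 = 5.52.
So the deviation gain is 12 − 5.52 = 6.48, and the fine must be at least 6.48 labor-hours to wipe it out.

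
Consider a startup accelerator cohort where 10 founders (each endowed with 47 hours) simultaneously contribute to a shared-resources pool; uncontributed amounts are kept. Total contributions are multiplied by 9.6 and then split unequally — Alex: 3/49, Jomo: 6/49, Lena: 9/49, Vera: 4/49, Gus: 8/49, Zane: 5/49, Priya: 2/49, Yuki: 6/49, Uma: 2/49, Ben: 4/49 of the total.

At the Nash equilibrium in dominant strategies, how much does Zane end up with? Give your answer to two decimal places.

For player j, contributing a unit is worthwhile iff 9.6 × (j's share) ≥ 1, i.e. iff j's share is at least 0.1042.
Jomo, Lena, Gus and Yuki clear that bar, contributing 47 each; the remaining 6 contribute 0. Total contributed: 188.
Zane keeps 47 and receives 9.6 × 188 × 5/49 = 184.16 from the shared-resources pool, for a payoff of 231.16.

231.16 hours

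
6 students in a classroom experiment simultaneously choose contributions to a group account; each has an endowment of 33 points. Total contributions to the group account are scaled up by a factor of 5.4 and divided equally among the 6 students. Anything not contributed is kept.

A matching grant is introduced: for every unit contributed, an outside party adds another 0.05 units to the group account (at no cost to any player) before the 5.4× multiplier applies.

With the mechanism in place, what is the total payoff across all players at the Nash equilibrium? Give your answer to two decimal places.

With the mechanism, a contributed unit returns 5.4 × 1.05 / 6 = 0.9450 per unit of net cost — still below 1 — so contributing 0 remains dominant for every player.
Everyone keeps their endowment and the group total is 6 × 33 = 198.

198.00 points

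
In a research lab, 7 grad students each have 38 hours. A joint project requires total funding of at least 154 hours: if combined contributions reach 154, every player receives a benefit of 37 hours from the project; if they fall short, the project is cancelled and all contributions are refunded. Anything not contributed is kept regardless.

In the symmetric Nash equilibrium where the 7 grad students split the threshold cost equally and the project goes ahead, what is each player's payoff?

Equal share of the threshold: 154/7 = 22.
At this profile no one gains by cutting their contribution: any cut drops the total below 154, the project is cancelled, contributions are refunded, and the deviator ends with 38, which is less than 38 − 22 + 37 = 53. Contributing more than 22 just wastes the excess. So contributing exactly 22 is a best response.
Each player's payoff: 38 − 22 + 37 = 53.

53 hours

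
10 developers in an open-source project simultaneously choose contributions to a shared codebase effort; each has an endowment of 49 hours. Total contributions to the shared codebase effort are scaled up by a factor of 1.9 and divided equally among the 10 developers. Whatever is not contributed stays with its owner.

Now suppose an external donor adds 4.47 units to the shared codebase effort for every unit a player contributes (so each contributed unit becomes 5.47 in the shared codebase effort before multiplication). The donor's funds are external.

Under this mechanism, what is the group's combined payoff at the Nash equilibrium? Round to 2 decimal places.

The effective private return per unit is now 1.9 × 5.47 / 10 = 1.0393 > 1, so every player's dominant strategy flips to full contribution.
So the Nash equilibrium is full contribution by all 10; the group earns 1.9 × 5.47 × 490 = 5092.57.

5092.57 hours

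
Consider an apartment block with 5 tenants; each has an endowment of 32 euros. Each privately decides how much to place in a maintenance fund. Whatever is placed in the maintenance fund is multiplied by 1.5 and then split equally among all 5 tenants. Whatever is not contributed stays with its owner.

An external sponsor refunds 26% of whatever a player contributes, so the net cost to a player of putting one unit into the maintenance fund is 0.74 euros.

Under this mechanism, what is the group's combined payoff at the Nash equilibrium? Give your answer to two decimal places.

160.00 euros

The effective private return is (1.5/5) / 0.74 = 0.4054, which is still under 1, so the mechanism doesn't change anyone's dominant strategy: zero contribution.
At the Nash equilibrium no one contributes; group total payoff = 5 × 32 = 160.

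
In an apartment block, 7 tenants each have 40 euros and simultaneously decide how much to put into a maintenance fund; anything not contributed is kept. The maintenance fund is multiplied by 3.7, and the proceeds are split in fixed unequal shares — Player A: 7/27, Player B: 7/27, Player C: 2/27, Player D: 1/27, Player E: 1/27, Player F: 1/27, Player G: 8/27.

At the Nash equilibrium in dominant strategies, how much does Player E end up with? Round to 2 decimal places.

A player with share s gets back 3.7·s per unit contributed, so full contribution is dominant for anyone with s > 1/3.7 = 0.2703 and zero contribution is dominant for anyone below.
Only Player G (8/27) clears that bar, contributing 40; the remaining 6 contribute 0. Total contributed: 40.
Player E keeps 40 and receives 3.7 × 40 × 1/27 = 5.48 from the maintenance fund, for a payoff of 45.48.

45.48 euros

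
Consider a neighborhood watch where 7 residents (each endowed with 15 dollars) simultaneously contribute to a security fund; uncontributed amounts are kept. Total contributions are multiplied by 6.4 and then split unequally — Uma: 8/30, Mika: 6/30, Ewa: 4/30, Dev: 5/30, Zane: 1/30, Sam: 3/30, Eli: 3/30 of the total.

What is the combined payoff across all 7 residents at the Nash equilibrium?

348.00 dollars

Player j's private return per contributed unit is 6.4 × (j's share). Contributing is weakly dominant for j when that share is at least 1/6.4 = 0.1563, and contributing 0 is dominant otherwise.
The shares above 0.1563 belong to Uma, Mika and Dev, contributing 15 each; the remaining 4 contribute 0. Total contributed: 45.
The security fund pays out 6.4 × 45 = 288.00 in total (split across the unequal shares, but the aggregate is all that matters for the group sum).
The 4 free-riders keep 15 each, adding 60. Group total = 60 + 288.00 = 348.00.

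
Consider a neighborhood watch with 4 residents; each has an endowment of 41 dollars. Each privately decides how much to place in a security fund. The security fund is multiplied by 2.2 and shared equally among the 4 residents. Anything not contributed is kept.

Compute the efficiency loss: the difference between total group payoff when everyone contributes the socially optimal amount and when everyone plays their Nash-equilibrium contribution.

Each contributed unit returns 2.2/4 = 0.5500 to its contributor — below 1 — so contributing 0 is dominant for every player. At the Nash equilibrium everyone keeps their 41, and the group total is 4 × 41 = 164.
Each contributed unit returns 2.200 to the group as a whole (0.5500 to each of 4 players), which exceeds 1, so the social optimum is full contribution: group total = 2.200 × 164 = 360.80.
Efficiency loss = 360.80 − 164 = 196.80.

196.80 dollars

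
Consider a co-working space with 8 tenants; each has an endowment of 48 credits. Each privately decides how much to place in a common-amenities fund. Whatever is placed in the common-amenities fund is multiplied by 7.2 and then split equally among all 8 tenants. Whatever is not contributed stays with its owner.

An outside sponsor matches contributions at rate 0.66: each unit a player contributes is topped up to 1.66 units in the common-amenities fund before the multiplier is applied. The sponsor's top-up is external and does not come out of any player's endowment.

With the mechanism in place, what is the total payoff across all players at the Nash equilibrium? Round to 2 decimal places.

With the mechanism, a contributed unit returns 7.2 × 1.66 / 8 = 1.4940 per unit of net cost to the contributor — now above 1 — so contributing fully is weakly dominant for every player.
So the Nash equilibrium is full contribution by all 8; the group earns 7.2 × 1.66 × 384 = 4589.57.

4589.57 credits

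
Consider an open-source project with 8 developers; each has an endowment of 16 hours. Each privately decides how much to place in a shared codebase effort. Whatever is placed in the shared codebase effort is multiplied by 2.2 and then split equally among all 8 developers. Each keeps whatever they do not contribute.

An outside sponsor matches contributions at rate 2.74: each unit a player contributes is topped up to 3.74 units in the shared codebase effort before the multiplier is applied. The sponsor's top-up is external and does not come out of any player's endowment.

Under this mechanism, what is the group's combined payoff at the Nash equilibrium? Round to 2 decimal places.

1053.18 hours

With the mechanism, a contributed unit returns 2.2 × 3.74 / 8 = 1.0285 per unit of net cost to the contributor — now above 1 — so contributing fully is weakly dominant for every player.
So the Nash equilibrium is full contribution by all 8; the group earns 2.2 × 3.74 × 128 = 1053.18.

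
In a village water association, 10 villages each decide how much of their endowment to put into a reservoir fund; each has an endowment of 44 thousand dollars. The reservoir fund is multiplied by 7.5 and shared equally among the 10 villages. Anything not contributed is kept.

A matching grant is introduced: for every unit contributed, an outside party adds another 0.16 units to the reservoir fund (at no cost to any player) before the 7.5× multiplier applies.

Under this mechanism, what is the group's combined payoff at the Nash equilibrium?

Even with the mechanism, each unit contributed returns only 7.5 × 1.16 / 10 = 0.8700 per unit of net cost, so contributing nothing is still dominant.
Everyone keeps their endowment and the group total is 10 × 44 = 440.

440.00 thousand dollars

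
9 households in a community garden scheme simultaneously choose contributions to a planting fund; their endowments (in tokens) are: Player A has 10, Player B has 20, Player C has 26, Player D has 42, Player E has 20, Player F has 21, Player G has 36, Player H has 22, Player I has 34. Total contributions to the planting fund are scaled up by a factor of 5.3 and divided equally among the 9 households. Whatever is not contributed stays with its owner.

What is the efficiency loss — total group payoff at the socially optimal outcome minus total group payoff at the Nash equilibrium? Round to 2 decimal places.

The private return per contributed unit is 5.3/9 = 0.5889 < 1 for every player regardless of endowment, so the Nash equilibrium is zero contribution and the group total is Σ E_j = 10 + 20 + 26 + 42 + 20 + 21 + 36 + 22 + 34 = 231.
Each contributed unit returns 5.300 to the group, so the social optimum is full contribution by everyone: group total = 5.300 × 231 = 1224.30.
Efficiency loss = (5.300 − 1) × 231 = 993.30.

993.30 tokens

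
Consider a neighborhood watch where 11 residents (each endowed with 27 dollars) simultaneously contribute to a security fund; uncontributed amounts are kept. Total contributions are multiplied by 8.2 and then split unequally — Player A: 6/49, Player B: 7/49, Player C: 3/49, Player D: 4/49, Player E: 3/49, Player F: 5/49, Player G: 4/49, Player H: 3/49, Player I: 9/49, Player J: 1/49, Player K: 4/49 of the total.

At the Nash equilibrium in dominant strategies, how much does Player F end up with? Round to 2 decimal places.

Player j's private return per contributed unit is 8.2 × (j's share). Contributing is weakly dominant for j when that share is at least 1/8.2 = 0.1220, and contributing 0 is dominant otherwise.
Player A, Player B and Player I clear that bar, contributing 27 each; the remaining 8 contribute 0. Total contributed: 81.
Player F keeps 27 and receives 8.2 × 81 × 5/49 = 67.78 from the security fund, for a payoff of 94.78.

94.78 dollars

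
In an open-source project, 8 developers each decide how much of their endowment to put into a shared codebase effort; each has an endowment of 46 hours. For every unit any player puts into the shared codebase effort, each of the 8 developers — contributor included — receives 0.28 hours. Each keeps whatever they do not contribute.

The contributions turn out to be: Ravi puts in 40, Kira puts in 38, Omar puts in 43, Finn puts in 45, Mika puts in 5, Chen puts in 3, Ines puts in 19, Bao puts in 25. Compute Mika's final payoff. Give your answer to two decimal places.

Total contributed: 40 + 38 + 43 + 45 + 5 + 3 + 19 + 25 = 218.
Each receives 0.28 × 218 = 61.04 from the shared codebase effort.
Mika keeps 46 − 5 = 41, so Mika's payoff is 41 + 61.04 = 102.04.

102.04 hours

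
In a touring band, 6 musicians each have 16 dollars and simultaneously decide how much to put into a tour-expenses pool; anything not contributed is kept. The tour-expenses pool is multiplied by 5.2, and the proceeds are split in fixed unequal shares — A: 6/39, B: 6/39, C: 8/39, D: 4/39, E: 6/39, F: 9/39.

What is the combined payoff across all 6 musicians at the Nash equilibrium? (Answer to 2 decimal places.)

Each unit j contributes comes back to j as 5.2 × (j's share), so j prefers to contribute only if that share exceeds 1/5.2 = 0.1923; otherwise keeping the unit dominates.
The shares above 0.1923 belong to C and F, contributing 16 each; the remaining 4 contribute 0. Total contributed: 32.
The tour-expenses pool pays out 5.2 × 32 = 166.40 in total (split across the unequal shares, but the aggregate is all that matters for the group sum).
The 4 free-riders keep 16 each, adding 64. Group total = 64 + 166.40 = 230.40.

230.40 dollars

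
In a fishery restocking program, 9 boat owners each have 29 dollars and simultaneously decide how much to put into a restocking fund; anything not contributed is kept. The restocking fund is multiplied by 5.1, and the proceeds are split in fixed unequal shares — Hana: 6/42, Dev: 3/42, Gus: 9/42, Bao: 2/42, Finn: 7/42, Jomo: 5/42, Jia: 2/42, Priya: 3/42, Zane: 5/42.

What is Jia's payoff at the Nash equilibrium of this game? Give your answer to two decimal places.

For player j, contributing a unit is worthwhile iff 5.1 × (j's share) ≥ 1, i.e. iff j's share is at least 0.1961.
Only Gus (9/42) clears that bar, contributing 29; the remaining 8 contribute 0. Total contributed: 29.
Jia keeps 29 and receives 5.1 × 29 × 2/42 = 7.04 from the restocking fund, for a payoff of 36.04.

36.04 dollars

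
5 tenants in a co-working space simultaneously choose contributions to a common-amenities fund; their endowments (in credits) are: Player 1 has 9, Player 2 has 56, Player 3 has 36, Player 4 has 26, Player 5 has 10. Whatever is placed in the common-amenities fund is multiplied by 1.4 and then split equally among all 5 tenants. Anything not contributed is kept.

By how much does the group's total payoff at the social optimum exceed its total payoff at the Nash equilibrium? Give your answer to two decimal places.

The private return per contributed unit is 1.4/5 = 0.2800 < 1 for every player regardless of endowment, so the Nash equilibrium is zero contribution and the group total is Σ E_j = 9 + 56 + 36 + 26 + 10 = 137.
Each contributed unit returns 1.400 to the group, so the social optimum is full contribution by everyone: group total = 1.400 × 137 = 191.80.
Efficiency loss = (1.400 − 1) × 137 = 54.80.

54.80 credits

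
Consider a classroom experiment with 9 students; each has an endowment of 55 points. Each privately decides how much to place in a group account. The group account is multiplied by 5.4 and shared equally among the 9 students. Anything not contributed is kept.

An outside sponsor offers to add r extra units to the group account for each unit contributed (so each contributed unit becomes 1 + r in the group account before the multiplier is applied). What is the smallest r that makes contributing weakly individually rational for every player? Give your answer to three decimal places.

With matching at rate r, one contributed unit becomes (1 + r) in the group account and returns 5.4 × (1 + r) / 9 to the contributor.
Setting this equal to 1: 1 + r = 9/5.4 = 1.6667.
So the minimum matching rate is r = 1.6667 − 1 = 0.667.

0.667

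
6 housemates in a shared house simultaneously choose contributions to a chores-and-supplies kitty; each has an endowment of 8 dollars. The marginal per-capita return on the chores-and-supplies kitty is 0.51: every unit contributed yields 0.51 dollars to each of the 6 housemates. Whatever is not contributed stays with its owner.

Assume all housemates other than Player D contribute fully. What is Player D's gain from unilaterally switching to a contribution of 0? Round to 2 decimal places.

3.92 dollars

Switching from a contribution of 8 to 0 lets Player D keep an extra 8 dollars, but lowers the chores-and-supplies kitty by 8, which costs Player D their own share of that drop: 0.51 × 8 = 4.08.
Net gain = 8 − 4.08 = 3.92. The private return per contributed unit (0.51) is below 1, so free-riding is indeed the best response regardless of what the others do.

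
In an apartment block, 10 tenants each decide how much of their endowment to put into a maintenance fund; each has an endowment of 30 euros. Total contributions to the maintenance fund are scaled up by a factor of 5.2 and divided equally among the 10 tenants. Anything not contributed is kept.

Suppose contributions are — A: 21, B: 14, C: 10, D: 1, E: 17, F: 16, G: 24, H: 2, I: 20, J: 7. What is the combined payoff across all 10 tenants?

854.40 euros

Total contributed: 21 + 14 + 10 + 1 + 17 + 16 + 24 + 2 + 20 + 7 = 132; total kept: 10 × 30 − 132 = 168.
The maintenance fund pays out 5.2 × 132 = 686.40 in aggregate.
Group total = 168 + 686.40 = 854.40.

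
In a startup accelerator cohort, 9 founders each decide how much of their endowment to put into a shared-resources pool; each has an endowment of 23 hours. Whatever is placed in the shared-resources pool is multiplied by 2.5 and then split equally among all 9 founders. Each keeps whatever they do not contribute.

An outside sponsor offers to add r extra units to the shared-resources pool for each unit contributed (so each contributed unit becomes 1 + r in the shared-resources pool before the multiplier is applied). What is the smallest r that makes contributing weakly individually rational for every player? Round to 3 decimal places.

With matching at rate r, one contributed unit becomes (1 + r) in the shared-resources pool and returns 2.5 × (1 + r) / 9 to the contributor.
Setting this equal to 1: 1 + r = 9/2.5 = 3.6000.
So the minimum matching rate is r = 3.6000 − 1 = 2.600.

2.600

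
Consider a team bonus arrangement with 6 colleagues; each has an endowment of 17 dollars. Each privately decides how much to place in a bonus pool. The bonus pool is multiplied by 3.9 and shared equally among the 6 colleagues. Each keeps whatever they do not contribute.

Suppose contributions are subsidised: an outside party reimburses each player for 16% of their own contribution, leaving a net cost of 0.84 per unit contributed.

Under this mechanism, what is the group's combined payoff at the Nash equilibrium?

102.00 dollars

Even with the mechanism, each unit contributed returns only (3.9/6) / 0.84 = 0.7738 per unit of net cost, so contributing nothing is still dominant.
Everyone keeps their endowment and the group total is 6 × 17 = 102.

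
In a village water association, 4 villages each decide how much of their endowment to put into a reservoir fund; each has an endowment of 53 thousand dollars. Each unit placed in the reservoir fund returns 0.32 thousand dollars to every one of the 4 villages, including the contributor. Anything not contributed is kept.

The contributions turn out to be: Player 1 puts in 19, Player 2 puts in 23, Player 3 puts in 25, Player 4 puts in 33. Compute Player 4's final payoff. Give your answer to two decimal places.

Total contributed: 19 + 23 + 25 + 33 = 100.
Each receives 0.32 × 100 = 32.00 from the reservoir fund.
Player 4 keeps 53 − 33 = 20, so Player 4's payoff is 20 + 32.00 = 52.00.

52.00 thousand dollars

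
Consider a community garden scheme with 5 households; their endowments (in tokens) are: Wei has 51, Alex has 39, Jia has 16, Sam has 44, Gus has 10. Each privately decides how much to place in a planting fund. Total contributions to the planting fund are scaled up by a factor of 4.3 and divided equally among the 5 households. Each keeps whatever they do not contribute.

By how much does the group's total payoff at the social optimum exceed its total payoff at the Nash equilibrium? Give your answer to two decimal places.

528.00 tokens

The private return per contributed unit is 4.3/5 = 0.8600 < 1 for every player regardless of endowment, so the Nash equilibrium is zero contribution and the group total is Σ E_j = 51 + 39 + 16 + 44 + 10 = 160.
Each contributed unit returns 4.300 to the group, so the social optimum is full contribution by everyone: group total = 4.300 × 160 = 688.00.
Efficiency loss = (4.300 − 1) × 160 = 528.00.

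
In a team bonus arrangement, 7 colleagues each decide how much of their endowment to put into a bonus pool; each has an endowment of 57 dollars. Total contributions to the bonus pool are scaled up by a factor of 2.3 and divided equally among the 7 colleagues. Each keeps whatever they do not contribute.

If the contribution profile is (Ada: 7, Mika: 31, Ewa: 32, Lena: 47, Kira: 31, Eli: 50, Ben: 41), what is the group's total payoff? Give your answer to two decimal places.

709.70 dollars

Total contributed: 7 + 31 + 32 + 47 + 31 + 50 + 41 = 239; total kept: 7 × 57 − 239 = 160.
The bonus pool pays out 2.3 × 239 = 549.70 in aggregate.
Group total = 160 + 549.70 = 709.70.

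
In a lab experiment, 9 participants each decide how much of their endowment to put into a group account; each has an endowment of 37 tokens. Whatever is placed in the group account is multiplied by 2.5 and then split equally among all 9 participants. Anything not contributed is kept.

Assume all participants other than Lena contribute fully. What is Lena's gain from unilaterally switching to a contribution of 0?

26.72 tokens

Switching from a contribution of 37 to 0 lets Lena keep an extra 37 tokens, but lowers the group account by 37, which costs Lena their own share of that drop: 2.5/9 × 37 = 10.28.
Net gain = 37 − 10.28 = 26.72. The private return per contributed unit (0.2778) is below 1, so free-riding is indeed the best response regardless of what the others do.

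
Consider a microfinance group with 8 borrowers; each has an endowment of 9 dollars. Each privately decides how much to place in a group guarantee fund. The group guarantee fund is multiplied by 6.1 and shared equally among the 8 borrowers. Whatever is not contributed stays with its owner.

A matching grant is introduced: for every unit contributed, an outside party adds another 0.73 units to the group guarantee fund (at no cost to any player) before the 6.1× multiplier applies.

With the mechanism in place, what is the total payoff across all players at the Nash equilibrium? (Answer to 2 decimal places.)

759.82 dollars

Under the mechanism each unit contributed yields 6.1 × 1.73 / 8 = 1.3191 back to its contributor per unit of net cost, which exceeds 1, making full contribution the dominant choice for everyone.
At the Nash equilibrium everyone contributes 9. Group total payoff = 6.1 × 1.73 × 72 = 759.82.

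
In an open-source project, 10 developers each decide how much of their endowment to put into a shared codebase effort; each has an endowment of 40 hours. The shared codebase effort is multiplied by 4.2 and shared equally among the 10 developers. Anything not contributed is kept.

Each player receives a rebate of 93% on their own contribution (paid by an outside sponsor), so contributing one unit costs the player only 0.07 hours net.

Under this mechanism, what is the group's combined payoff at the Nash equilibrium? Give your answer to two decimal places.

The effective private return per unit is now (4.2/10) / 0.07 = 6.0000 > 1, so every player's dominant strategy flips to full contribution.
So the Nash equilibrium is full contribution by all 10; the group earns 10 × (40 × 0.93 + 4.2 × 40) = 2052.00.

2052.00 hours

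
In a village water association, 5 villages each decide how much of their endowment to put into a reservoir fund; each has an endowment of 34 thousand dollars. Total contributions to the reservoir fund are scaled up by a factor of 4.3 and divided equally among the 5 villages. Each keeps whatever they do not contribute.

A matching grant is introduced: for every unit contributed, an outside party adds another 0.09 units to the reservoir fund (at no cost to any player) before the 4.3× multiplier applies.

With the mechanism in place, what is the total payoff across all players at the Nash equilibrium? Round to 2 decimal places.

Even with the mechanism, each unit contributed returns only 4.3 × 1.09 / 5 = 0.9374 per unit of net cost, so contributing nothing is still dominant.
At the Nash equilibrium no one contributes; group total payoff = 5 × 34 = 170.

170.00 thousand dollars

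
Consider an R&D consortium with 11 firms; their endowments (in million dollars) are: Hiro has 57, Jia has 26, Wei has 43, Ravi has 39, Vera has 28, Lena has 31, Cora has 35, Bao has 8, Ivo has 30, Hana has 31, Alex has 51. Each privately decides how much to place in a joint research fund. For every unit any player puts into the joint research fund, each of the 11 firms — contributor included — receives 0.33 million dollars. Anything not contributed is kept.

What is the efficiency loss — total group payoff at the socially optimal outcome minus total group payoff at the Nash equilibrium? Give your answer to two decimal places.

996.77 million dollars

The private return per contributed unit is 0.33 < 1 for everyone, so the Nash equilibrium is zero contribution and the group total is Σ E_j = 57 + 26 + 43 + 39 + 28 + 31 + 35 + 8 + 30 + 31 + 51 = 379.
Each contributed unit returns 3.630 to the group, so the social optimum is full contribution by everyone: group total = 3.630 × 379 = 1375.77.
Efficiency loss = (3.630 − 1) × 379 = 996.77.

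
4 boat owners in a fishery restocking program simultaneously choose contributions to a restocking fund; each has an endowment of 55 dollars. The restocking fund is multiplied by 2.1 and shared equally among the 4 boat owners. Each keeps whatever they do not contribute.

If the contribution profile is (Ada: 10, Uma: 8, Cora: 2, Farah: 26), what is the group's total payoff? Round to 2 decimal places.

270.60 dollars

Total contributed: 10 + 8 + 2 + 26 = 46; total kept: 4 × 55 − 46 = 174.
The restocking fund pays out 2.1 × 46 = 96.60 in aggregate.
Group total = 174 + 96.60 = 270.60.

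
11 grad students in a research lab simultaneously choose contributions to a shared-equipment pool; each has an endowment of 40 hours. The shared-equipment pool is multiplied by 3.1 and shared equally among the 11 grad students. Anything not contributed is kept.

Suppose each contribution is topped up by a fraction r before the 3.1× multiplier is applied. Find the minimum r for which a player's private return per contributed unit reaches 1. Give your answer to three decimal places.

2.548

With matching at rate r, one contributed unit becomes (1 + r) in the shared-equipment pool and returns 3.1 × (1 + r) / 11 to the contributor.
Setting this equal to 1: 1 + r = 11/3.1 = 3.5484.
So the minimum matching rate is r = 3.5484 − 1 = 2.548.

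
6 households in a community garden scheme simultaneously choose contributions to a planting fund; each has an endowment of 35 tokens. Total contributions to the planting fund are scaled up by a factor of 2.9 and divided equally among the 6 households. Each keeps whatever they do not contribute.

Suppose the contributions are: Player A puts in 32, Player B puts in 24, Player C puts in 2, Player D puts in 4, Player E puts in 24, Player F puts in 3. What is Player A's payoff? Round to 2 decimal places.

46.02 tokens

Total contributed: 32 + 24 + 2 + 4 + 24 + 3 = 89.
Each receives 2.9 × 89 / 6 = 43.02 from the planting fund.
Player A keeps 35 − 32 = 3, so Player A's payoff is 3 + 43.02 = 46.02.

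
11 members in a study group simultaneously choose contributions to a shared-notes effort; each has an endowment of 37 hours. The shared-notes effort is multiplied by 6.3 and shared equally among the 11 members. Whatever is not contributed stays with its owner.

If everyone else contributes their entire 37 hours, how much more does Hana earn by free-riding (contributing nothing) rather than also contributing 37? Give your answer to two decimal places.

15.81 hours

Switching from a contribution of 37 to 0 lets Hana keep an extra 37 hours, but lowers the shared-notes effort by 37, which costs Hana their own share of that drop: 6.3/11 × 37 = 21.19.
Net gain = 37 − 21.19 = 15.81. The private return per contributed unit (0.5727) is below 1, so free-riding is indeed the best response regardless of what the others do.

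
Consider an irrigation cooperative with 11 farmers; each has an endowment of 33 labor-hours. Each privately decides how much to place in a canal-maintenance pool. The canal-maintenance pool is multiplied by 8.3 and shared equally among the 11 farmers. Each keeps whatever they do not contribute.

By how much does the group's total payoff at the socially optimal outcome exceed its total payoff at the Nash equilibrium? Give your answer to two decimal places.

2649.90 labor-hours

Each contributed unit returns 8.3/11 = 0.7545 to its contributor — below 1 — so contributing 0 is dominant for every player. At the Nash equilibrium everyone keeps their 33, and the group total is 11 × 33 = 363.
Each contributed unit returns 8.300 to the group as a whole (0.7545 to each of 11 players), which exceeds 1, so the social optimum is full contribution: group total = 8.300 × 363 = 3012.90.
Efficiency loss = 3012.90 − 363 = 2649.90.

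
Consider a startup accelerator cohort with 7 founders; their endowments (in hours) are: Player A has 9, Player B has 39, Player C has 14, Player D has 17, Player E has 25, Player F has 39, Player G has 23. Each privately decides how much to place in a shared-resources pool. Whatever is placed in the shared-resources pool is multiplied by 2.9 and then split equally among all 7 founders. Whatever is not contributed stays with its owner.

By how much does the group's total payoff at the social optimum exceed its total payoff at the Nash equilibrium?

The private return per contributed unit is 2.9/7 = 0.4143 < 1 for every player regardless of endowment, so the Nash equilibrium is zero contribution and the group total is Σ E_j = 9 + 39 + 14 + 17 + 25 + 39 + 23 = 166.
Each contributed unit returns 2.900 to the group, so the social optimum is full contribution by everyone: group total = 2.900 × 166 = 481.40.
Efficiency loss = (2.900 − 1) × 166 = 315.40.

315.40 hours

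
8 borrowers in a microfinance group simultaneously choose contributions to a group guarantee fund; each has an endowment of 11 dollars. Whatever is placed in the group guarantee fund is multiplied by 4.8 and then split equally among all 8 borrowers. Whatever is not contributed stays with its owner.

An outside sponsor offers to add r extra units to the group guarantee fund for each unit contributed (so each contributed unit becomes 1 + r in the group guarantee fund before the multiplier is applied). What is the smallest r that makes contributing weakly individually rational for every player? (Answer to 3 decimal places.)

0.667

With matching at rate r, one contributed unit becomes (1 + r) in the group guarantee fund and returns 4.8 × (1 + r) / 8 to the contributor.
Setting this equal to 1: 1 + r = 8/4.8 = 1.6667.
So the minimum matching rate is r = 1.6667 − 1 = 0.667.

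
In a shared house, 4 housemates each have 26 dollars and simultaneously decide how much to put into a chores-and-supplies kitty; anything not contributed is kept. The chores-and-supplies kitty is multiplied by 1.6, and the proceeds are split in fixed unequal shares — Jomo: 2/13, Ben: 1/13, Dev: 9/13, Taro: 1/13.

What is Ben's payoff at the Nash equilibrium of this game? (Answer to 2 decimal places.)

29.20 dollars

For player j, contributing a unit is worthwhile iff 1.6 × (j's share) ≥ 1, i.e. iff j's share is at least 0.6250.
Only Dev (9/13) clears that bar, contributing 26; the remaining 3 contribute 0. Total contributed: 26.
Ben keeps 26 and receives 1.6 × 26 × 1/13 = 3.20 from the chores-and-supplies kitty, for a payoff of 29.20.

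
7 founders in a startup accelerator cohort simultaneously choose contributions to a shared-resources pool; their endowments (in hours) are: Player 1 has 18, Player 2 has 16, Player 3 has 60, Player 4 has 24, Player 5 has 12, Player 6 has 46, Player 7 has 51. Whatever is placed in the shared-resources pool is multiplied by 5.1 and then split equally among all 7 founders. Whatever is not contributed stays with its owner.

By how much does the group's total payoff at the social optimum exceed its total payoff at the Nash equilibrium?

The private return per contributed unit is 5.1/7 = 0.7286 < 1 for every player regardless of endowment, so the Nash equilibrium is zero contribution and the group total is Σ E_j = 18 + 16 + 60 + 24 + 12 + 46 + 51 = 227.
Each contributed unit returns 5.100 to the group, so the social optimum is full contribution by everyone: group total = 5.100 × 227 = 1157.70.
Efficiency loss = (5.100 − 1) × 227 = 930.70.

930.70 hours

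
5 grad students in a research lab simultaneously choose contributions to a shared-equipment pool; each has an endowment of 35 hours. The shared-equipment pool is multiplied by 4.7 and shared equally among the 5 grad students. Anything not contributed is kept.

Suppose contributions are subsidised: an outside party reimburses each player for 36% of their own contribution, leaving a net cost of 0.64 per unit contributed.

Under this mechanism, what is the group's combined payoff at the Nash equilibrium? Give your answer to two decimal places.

With the mechanism, a contributed unit returns (4.7/5) / 0.64 = 1.4688 per unit of net cost to the contributor — now above 1 — so contributing fully is weakly dominant for every player.
So the Nash equilibrium is full contribution by all 5; the group earns 5 × (35 × 0.36 + 4.7 × 35) = 885.50.

885.50 hours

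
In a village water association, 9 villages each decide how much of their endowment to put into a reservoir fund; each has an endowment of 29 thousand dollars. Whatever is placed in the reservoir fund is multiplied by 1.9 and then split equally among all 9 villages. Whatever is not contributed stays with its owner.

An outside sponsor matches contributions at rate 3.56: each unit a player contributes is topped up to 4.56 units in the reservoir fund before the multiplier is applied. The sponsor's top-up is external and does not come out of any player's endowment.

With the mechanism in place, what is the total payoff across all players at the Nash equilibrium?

261.00 thousand dollars

Even with the mechanism, each unit contributed returns only 1.9 × 4.56 / 9 = 0.9627 per unit of net cost, so contributing nothing is still dominant.
At the Nash equilibrium no one contributes; group total payoff = 9 × 29 = 261.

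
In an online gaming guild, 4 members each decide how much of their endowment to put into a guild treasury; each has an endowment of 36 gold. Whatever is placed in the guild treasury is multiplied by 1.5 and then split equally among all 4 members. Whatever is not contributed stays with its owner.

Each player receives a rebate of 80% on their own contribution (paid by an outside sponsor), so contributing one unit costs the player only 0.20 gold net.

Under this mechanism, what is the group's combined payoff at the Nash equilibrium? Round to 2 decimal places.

With the mechanism, a contributed unit returns (1.5/4) / 0.20 = 1.8750 per unit of net cost to the contributor — now above 1 — so contributing fully is weakly dominant for every player.
At the Nash equilibrium everyone contributes 36. Group total payoff = 4 × (36 × 0.80 + 1.5 × 36) = 331.20.

331.20 gold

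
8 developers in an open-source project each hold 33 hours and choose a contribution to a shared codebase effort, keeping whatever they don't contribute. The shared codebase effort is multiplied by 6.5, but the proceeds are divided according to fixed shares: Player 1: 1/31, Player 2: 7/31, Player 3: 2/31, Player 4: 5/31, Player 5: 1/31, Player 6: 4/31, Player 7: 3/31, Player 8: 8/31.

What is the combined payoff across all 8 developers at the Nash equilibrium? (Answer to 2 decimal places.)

808.50 hours

Each unit j contributes comes back to j as 6.5 × (j's share), so j prefers to contribute only if that share exceeds 1/6.5 = 0.1538; otherwise keeping the unit dominates.
The shares above 0.1538 belong to Player 2, Player 4 and Player 8, contributing 33 each; the remaining 5 contribute 0. Total contributed: 99.
The shared codebase effort pays out 6.5 × 99 = 643.50 in total (split across the unequal shares, but the aggregate is all that matters for the group sum).
The 5 free-riders keep 33 each, adding 165. Group total = 165 + 643.50 = 808.50.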